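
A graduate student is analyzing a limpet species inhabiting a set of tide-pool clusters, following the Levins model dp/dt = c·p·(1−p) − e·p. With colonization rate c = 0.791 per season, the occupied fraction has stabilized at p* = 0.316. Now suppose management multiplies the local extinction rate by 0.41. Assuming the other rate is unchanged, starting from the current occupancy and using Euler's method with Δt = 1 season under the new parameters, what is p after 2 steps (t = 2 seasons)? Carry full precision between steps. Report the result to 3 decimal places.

0.517

Balance c(1−p*) = e gives e = 0.791×(1 − 0.31600) = 0.54104.
Starting from p₀ = 0.31600; update p ← p + (dp/dt)·Δt with the new parameters.
  1  |  dp/dt·Δt = +0.100872  |  p_1 = 0.416872
  2  |  dp/dt·Δt = +0.099810  |  p_2 = 0.516682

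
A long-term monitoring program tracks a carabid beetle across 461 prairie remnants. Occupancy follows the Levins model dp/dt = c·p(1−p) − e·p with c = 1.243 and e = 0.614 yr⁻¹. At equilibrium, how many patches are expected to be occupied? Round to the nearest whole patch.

233

p* = 1 − e/c = 1 − 0.614/1.243 = 0.5060.
Expected occupied patches = N × p* = 461 × 0.5060 = 233.28 ≈ 233.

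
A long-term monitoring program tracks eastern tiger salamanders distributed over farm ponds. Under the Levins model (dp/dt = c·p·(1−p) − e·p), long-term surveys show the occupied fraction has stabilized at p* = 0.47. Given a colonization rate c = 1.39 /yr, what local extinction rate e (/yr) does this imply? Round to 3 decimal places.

0.737

At equilibrium c(1−p*) = e.
e = 1.39 × (1 − 0.47) = 1.39 × 0.5300 = 0.7367.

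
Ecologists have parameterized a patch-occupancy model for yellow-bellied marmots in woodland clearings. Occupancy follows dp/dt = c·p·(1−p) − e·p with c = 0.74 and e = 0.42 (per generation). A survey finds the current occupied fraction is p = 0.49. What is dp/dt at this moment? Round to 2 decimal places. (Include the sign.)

-0.02

Colonization term: c·p·(1−p) = 0.74×0.49×0.5100 = 0.18493.
Extinction term: e·p = 0.20580.
dp/dt = 0.18493 − 0.20580 = -0.02087.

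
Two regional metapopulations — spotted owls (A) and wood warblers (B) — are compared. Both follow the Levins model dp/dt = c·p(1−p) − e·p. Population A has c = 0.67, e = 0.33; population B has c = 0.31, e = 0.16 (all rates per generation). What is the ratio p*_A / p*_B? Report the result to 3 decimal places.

A: p*_A = 1 − 0.33/0.67 = 0.5075.
B: p*_B = 1 − 0.16/0.31 = 0.4839.
p*_A / p*_B = 0.5075/0.4839 = 1.0488.

1.049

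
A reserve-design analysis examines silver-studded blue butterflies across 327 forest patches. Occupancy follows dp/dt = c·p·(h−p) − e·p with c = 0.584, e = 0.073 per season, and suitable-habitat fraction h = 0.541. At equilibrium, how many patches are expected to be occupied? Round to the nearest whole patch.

p* = h − e/c = 0.541 − 0.1250 = 0.4160.
Expected occupied patches = N × p* = 327 × 0.4160 = 136.03 ≈ 136.

136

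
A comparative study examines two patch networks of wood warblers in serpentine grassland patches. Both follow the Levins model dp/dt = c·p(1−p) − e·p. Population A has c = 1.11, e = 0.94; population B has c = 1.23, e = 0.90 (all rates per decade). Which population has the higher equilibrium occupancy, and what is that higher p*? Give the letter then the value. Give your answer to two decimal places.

B, 0.27

A: p*_A = 1 − 0.94/1.11 = 0.1532.
B: p*_B = 1 − 0.90/1.23 = 0.2683.
B is higher at 0.2683.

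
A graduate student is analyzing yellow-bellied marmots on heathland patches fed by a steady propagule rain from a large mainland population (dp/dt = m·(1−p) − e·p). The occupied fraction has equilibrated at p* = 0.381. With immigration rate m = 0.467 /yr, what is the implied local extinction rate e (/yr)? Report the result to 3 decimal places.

0.759

At equilibrium m(1−p*) = e·p*, so e = m(1−p*)/p*.
e = 0.467 × 0.6190 / 0.381 = 0.7587.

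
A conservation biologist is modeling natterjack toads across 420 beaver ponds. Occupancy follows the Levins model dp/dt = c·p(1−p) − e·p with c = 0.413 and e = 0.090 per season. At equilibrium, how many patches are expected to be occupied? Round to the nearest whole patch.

p* = 1 − e/c = 1 − 0.090/0.413 = 0.7821.
Expected occupied patches = N × p* = 420 × 0.7821 = 328.47 ≈ 328.

328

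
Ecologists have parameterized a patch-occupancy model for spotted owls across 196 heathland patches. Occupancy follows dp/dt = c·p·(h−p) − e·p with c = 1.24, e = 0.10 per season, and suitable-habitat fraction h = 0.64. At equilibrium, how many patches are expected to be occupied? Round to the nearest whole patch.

p* = h − e/c = 0.64 − 0.0806 = 0.5594.
Expected occupied patches = N × p* = 196 × 0.5594 = 109.63 ≈ 110.

110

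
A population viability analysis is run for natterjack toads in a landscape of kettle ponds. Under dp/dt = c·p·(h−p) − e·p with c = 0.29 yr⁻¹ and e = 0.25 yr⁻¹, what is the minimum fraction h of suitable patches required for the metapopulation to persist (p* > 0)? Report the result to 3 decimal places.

p* = h − e/c is positive only when h > e/c.
h_min = e/c = 0.25/0.29 = 0.8621.

0.862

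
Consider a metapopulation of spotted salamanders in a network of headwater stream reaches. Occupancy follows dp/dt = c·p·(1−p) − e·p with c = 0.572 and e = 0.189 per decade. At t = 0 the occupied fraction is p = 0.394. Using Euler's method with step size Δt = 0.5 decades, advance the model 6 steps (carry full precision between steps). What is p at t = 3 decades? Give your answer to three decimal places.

Update rule: p ← p + [c·p·(1−p) − e·p]·Δt with Δt = 0.5.
step 1: Δp = +0.03105, p = 0.42505
step 2: Δp = +0.02973, p = 0.45478
step 3: Δp = +0.02794, p = 0.48272
step 4: Δp = +0.02580, p = 0.50852
step 5: Δp = +0.02342, p = 0.53194
step 6: Δp = +0.02094, p = 0.55288

0.553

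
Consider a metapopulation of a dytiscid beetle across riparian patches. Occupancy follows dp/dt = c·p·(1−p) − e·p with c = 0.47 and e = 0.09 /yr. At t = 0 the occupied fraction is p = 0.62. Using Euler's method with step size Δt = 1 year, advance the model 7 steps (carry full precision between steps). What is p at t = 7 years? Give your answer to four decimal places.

0.7986

Update rule: p ← p + [c·p·(1−p) − e·p]·Δt with Δt = 1.
t = 1: p = 0.62000 + (+0.05493) = 0.67493
t = 2: p = 0.67493 + (+0.04237) = 0.71731
t = 3: p = 0.71731 + (+0.03075) = 0.74805
t = 4: p = 0.74805 + (+0.02126) = 0.76931
t = 5: p = 0.76931 + (+0.01417) = 0.78348
t = 6: p = 0.78348 + (+0.00922) = 0.79270
t = 7: p = 0.79270 + (+0.00589) = 0.79859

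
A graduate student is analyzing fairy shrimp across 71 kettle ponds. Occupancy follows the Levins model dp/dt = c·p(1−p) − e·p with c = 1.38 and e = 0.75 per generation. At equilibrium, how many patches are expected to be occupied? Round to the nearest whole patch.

32

p* = 1 − e/c = 1 − 0.75/1.38 = 0.4565.
Expected occupied patches = N × p* = 71 × 0.4565 = 32.41 ≈ 32.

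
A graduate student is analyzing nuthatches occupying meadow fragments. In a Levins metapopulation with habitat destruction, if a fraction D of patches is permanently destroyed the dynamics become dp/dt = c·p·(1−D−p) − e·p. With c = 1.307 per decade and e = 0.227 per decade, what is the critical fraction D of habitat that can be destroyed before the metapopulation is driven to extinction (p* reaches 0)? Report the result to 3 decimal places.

0.826

The nontrivial equilibrium is p* = (1−D) − e/c; extinction occurs when this hits zero.
So D_crit = 1 − e/c = 1 − 0.227/1.307 = 1 − 0.1737 = 0.8263.
This equals the undisturbed p*, a classic result of Lande's extension.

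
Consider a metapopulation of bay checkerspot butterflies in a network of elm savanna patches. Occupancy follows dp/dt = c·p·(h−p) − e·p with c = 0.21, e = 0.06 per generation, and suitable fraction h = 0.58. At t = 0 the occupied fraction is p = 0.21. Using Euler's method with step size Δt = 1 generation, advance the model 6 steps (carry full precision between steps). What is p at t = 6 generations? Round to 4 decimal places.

Update rule: p ← p + [c·p·(h−p) − e·p]·Δt with Δt = 1.
p: 0.21000 → 0.21372  (Δp = +0.00372)
p: 0.21372 → 0.21733  (Δp = +0.00362)
p: 0.21733 → 0.22085  (Δp = +0.00351)
p: 0.22085 → 0.22425  (Δp = +0.00341)
p: 0.22425 → 0.22755  (Δp = +0.00330)
p: 0.22755 → 0.23074  (Δp = +0.00319)

0.2307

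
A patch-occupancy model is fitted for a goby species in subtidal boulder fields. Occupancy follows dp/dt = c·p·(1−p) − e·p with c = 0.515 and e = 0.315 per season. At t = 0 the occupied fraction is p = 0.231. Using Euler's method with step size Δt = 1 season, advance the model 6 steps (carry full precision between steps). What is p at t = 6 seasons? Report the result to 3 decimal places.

Update rule: p ← p + [c·p·(1−p) − e·p]·Δt with Δt = 1.
t = 1: p = 0.23100 + (+0.01872) = 0.24972
t = 2: p = 0.24972 + (+0.01783) = 0.26755
t = 3: p = 0.26755 + (+0.01664) = 0.28419
t = 4: p = 0.28419 + (+0.01524) = 0.29944
t = 5: p = 0.29944 + (+0.01371) = 0.31315
t = 6: p = 0.31315 + (+0.01213) = 0.32528

0.325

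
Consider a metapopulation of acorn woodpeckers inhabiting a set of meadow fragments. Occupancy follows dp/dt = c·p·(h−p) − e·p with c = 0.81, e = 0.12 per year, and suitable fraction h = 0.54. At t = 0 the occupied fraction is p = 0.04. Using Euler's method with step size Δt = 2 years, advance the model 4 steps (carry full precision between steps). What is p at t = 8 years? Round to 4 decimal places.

Update rule: p ← p + [c·p·(h−p) − e·p]·Δt with Δt = 2.
  1  |  dp/dt·Δt = +0.022800  |  p_1 = 0.062800
  2  |  dp/dt·Δt = +0.033476  |  p_2 = 0.096276
  3  |  dp/dt·Δt = +0.046100  |  p_3 = 0.142377
  4  |  dp/dt·Δt = +0.057542  |  p_4 = 0.199918

0.1999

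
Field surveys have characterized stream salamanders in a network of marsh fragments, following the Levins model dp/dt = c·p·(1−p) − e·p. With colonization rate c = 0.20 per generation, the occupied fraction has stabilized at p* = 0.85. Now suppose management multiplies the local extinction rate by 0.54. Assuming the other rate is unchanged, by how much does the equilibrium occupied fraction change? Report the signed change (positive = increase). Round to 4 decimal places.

0.0690

Balance c(1−p*) = e gives e = 0.20×(1 − 0.85000) = 0.03000.
New p* = 1 − e/c = 1 − 0.01620/0.20000 = 0.91900.
Δp* = 0.91900 − 0.85000 = +0.06900.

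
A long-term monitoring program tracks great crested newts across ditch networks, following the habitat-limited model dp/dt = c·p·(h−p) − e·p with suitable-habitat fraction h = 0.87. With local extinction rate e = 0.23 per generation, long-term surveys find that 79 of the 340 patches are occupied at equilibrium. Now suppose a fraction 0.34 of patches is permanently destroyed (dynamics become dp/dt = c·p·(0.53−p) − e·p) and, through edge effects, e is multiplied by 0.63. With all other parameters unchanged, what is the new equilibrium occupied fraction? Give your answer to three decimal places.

Observed p* = 79/340 = 0.23235.
Balance c(h−p*) = e gives c = e/(0.87 − 0.23235) = 0.23/0.63765 = 0.36070.
New p* = 0.53 − e/c = 0.53 − 0.14490/0.36070 = 0.12828.

0.128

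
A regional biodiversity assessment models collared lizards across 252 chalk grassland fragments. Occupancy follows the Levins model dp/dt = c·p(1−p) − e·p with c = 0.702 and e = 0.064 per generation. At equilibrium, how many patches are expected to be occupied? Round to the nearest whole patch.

229

p* = 1 − e/c = 1 − 0.064/0.702 = 0.9088.
Expected occupied patches = N × p* = 252 × 0.9088 = 229.03 ≈ 229.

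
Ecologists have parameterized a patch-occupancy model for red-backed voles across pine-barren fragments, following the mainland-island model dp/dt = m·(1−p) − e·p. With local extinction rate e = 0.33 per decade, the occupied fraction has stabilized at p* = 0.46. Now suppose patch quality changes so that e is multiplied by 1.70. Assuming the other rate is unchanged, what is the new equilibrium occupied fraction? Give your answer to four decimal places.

Balance m(1−p*) = e·p* gives m = e·p*/(1−p*) = 0.33×0.46000/0.54000 = 0.28111.
New p* = m/(m+e) = 0.28111/(0.28111+0.56100) = 0.33382.

0.3338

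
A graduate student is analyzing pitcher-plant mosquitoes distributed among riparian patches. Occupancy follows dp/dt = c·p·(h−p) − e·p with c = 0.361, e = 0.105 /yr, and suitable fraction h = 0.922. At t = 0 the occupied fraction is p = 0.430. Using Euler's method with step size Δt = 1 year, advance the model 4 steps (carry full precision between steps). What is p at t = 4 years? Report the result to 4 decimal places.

0.5362

Update rule: p ← p + [c·p·(h−p) − e·p]·Δt with Δt = 1.
t = 1: p = 0.43000 + (+0.03122) = 0.46122
t = 2: p = 0.46122 + (+0.02829) = 0.48951
t = 3: p = 0.48951 + (+0.02503) = 0.51454
t = 4: p = 0.51454 + (+0.02166) = 0.53620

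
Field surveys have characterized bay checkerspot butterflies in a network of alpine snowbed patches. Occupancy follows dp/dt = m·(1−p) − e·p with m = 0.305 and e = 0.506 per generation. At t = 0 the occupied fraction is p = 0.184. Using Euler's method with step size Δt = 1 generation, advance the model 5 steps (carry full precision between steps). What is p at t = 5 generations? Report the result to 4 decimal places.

0.3760

Update rule: p ← p + [m·(1−p) − e·p]·Δt with Δt = 1.
  1  |  dp/dt·Δt = +0.155776  |  p_1 = 0.339776
  2  |  dp/dt·Δt = +0.029442  |  p_2 = 0.369218
  3  |  dp/dt·Δt = +0.005564  |  p_3 = 0.374782
  4  |  dp/dt·Δt = +0.001052  |  p_4 = 0.375834
  5  |  dp/dt·Δt = +0.000199  |  p_5 = 0.376033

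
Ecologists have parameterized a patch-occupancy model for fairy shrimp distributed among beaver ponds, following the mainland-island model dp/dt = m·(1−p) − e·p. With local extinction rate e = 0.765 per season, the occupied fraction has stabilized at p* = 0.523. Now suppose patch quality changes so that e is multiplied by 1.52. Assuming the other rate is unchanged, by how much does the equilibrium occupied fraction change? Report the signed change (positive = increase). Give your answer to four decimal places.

-0.1039

Balance m(1−p*) = e·p* gives m = e·p*/(1−p*) = 0.765×0.52300/0.47700 = 0.83877.
New p* = m/(m+e) = 0.83877/(0.83877+1.16280) = 0.41906.
Δp* = 0.41906 − 0.52300 = -0.10394.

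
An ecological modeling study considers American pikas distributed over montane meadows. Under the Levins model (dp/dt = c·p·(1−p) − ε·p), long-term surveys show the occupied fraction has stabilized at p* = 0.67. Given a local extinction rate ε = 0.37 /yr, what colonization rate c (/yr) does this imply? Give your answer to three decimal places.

At equilibrium c(1−p*) = ε, so c = ε/(1−p*).
c = 0.37/(1 − 0.67) = 0.37/0.3300 = 1.1212.

1.121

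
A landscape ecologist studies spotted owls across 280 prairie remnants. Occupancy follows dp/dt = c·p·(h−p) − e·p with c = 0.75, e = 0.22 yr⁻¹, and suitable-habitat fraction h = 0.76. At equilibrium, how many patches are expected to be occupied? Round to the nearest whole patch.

p* = h − e/c = 0.76 − 0.2933 = 0.4667.
Expected occupied patches = N × p* = 280 × 0.4667 = 130.67 ≈ 131.

131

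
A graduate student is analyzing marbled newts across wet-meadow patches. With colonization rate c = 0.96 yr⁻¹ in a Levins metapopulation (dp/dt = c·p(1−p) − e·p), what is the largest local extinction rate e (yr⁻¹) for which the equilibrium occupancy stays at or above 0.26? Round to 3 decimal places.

1 − e/c ≥ 0.26 ⇒ e ≤ c(1 − 0.26) = 0.96 × 0.7400.
e_max = 0.7104.

0.710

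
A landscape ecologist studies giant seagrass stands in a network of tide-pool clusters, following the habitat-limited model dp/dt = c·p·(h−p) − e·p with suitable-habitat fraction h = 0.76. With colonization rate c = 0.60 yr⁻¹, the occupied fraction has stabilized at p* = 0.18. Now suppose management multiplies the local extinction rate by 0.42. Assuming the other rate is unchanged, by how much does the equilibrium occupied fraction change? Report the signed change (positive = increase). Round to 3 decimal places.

0.336

Balance c(h−p*) = e gives e = 0.60×(0.76 − 0.18000) = 0.34800.
New p* = 0.76 − e/c = 0.76 − 0.14616/0.60000 = 0.51640.
Δp* = 0.51640 − 0.18000 = +0.33640.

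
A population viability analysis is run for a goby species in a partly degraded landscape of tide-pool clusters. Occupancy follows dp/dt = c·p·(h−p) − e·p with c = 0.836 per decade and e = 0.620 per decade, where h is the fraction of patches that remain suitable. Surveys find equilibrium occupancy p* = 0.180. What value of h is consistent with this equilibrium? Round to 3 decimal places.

At equilibrium c(h−p*) = e, so h = p* + e/c.
h = 0.180 + 0.620/0.836 = 0.180 + 0.7416 = 0.9216.

0.922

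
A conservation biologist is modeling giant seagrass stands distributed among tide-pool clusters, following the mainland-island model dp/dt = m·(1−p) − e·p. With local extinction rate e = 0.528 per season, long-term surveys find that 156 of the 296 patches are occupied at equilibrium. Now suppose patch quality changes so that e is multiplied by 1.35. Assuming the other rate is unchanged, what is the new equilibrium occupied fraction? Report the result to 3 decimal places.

0.452

Observed p* = 156/296 = 0.52703.
Balance m(1−p*) = e·p* gives m = e·p*/(1−p*) = 0.528×0.52703/0.47297 = 0.58835.
New p* = m/(m+e) = 0.58835/(0.58835+0.71280) = 0.45218.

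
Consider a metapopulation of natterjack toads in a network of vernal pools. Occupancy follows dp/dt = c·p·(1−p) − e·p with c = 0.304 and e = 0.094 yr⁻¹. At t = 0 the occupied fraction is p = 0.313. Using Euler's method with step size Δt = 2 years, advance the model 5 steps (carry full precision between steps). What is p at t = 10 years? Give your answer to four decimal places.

Update rule: p ← p + [c·p·(1−p) − e·p]·Δt with Δt = 2.
t = 2: p = 0.31300 + (+0.07189) = 0.38489
t = 4: p = 0.38489 + (+0.07158) = 0.45648
t = 6: p = 0.45648 + (+0.06503) = 0.52151
t = 8: p = 0.52151 + (+0.05367) = 0.57518
t = 10: p = 0.57518 + (+0.04043) = 0.61561

0.6156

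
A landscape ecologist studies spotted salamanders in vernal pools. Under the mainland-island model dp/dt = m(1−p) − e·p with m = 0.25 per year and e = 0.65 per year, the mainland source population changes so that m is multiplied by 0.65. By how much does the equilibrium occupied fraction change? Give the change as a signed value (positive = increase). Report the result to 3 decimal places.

Before: p* = 0.25/(0.25+0.65) = 0.2778.
After: m = 0.1625, e = 0.65; p* = 0.1625/0.8125 = 0.2000.
Δp* = 0.2000 − 0.2778 = -0.0778.

-0.078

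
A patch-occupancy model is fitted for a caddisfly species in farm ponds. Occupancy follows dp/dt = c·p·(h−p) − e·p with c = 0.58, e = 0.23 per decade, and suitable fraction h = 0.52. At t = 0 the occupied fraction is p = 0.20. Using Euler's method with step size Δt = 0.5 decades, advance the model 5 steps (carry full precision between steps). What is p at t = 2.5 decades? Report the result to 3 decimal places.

Update rule: p ← p + [c·p·(h−p) − e·p]·Δt with Δt = 0.5.
t = 0.5: p = 0.20000 + (-0.00444) = 0.19556
t = 1: p = 0.19556 + (-0.00409) = 0.19147
t = 1.5: p = 0.19147 + (-0.00378) = 0.18769
t = 2: p = 0.18769 + (-0.00350) = 0.18420
t = 2.5: p = 0.18420 + (-0.00324) = 0.18095

0.181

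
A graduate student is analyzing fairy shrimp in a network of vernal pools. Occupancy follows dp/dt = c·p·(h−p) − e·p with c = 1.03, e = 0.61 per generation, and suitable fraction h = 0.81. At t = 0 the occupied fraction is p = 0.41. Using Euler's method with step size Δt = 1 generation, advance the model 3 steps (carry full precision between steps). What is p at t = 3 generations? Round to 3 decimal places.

Update rule: p ← p + [c·p·(h−p) − e·p]·Δt with Δt = 1.
  1  |  dp/dt·Δt = -0.081180  |  p_1 = 0.328820
  2  |  dp/dt·Δt = -0.037612  |  p_2 = 0.291208
  3  |  dp/dt·Δt = -0.022028  |  p_3 = 0.269180

0.269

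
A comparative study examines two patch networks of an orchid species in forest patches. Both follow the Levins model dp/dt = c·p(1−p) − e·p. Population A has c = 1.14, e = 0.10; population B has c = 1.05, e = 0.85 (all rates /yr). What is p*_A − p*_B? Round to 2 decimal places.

A: p*_A = 1 − 0.10/1.14 = 0.9123.
B: p*_B = 1 − 0.85/1.05 = 0.1905.
p*_A − p*_B = 0.9123 − 0.1905 = 0.7218.

0.72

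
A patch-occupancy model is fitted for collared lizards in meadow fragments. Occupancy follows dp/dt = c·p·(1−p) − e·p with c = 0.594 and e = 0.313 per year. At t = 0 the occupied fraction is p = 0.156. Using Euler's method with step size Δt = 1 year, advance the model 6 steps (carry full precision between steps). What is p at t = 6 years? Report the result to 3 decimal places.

0.345

Update rule: p ← p + [c·p·(1−p) − e·p]·Δt with Δt = 1.
step 1: Δp = +0.02938, p = 0.18538
step 2: Δp = +0.03168, p = 0.21706
step 3: Δp = +0.03301, p = 0.25007
step 4: Δp = +0.03312, p = 0.28319
step 5: Δp = +0.03194, p = 0.31513
step 6: Δp = +0.02956, p = 0.34469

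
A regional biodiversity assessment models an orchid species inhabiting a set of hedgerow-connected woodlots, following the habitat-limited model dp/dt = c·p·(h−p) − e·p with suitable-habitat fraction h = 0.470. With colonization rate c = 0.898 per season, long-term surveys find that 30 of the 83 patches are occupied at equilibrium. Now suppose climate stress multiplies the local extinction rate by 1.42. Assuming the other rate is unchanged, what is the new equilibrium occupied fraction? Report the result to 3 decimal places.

0.316

Observed p* = 30/83 = 0.36145.
Balance c(h−p*) = e gives e = 0.898×(0.47 − 0.36145) = 0.09748.
New p* = 0.47 − e/c = 0.47 − 0.13842/0.89800 = 0.31586.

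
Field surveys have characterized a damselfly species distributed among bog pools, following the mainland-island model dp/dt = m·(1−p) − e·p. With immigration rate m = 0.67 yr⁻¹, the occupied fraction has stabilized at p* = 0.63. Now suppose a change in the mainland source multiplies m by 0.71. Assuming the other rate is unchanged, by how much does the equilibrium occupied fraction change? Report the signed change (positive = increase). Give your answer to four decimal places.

Balance m(1−p*) = e·p* gives e = m(1−p*)/p* = 0.67×0.37000/0.63000 = 0.39349.
New p* = m/(m+e) = 0.47570/(0.47570+0.39349) = 0.54729.
Δp* = 0.54729 − 0.63000 = -0.08271.

-0.0827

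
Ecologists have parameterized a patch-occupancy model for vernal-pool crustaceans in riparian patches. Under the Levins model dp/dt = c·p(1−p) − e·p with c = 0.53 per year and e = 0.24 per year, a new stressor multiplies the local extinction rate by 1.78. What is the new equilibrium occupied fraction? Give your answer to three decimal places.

Before: p* = 1 − 0.24/0.53 = 0.5472.
After the change, c = 0.53, e = 0.4272, so p* = 1 − 0.4272/0.53 = 0.1940.

0.194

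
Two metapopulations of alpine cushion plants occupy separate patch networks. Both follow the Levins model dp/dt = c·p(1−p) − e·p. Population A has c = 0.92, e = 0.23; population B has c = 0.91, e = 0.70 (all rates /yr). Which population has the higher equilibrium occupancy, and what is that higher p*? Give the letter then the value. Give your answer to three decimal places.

A: p*_A = 1 − 0.23/0.92 = 0.7500.
B: p*_B = 1 − 0.70/0.91 = 0.2308.
A is higher at 0.7500.

A, 0.750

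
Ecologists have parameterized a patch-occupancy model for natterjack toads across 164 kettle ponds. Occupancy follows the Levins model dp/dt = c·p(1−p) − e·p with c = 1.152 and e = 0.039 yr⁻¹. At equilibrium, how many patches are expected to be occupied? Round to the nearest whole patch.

158

p* = 1 − e/c = 1 − 0.039/1.152 = 0.9661.
Expected occupied patches = N × p* = 164 × 0.9661 = 158.45 ≈ 158.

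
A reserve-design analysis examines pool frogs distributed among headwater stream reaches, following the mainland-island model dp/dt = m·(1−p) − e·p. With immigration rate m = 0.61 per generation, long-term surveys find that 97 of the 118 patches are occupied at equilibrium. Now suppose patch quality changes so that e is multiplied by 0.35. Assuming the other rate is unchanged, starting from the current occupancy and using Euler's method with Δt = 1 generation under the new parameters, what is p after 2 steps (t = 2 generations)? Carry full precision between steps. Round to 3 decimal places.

0.917

Observed p* = 97/118 = 0.82203.
Balance m(1−p*) = e·p* gives e = m(1−p*)/p* = 0.61×0.17797/0.82203 = 0.13206.
Starting from p₀ = 0.82203; update p ← p + (dp/dt)·Δt with the new parameters.
p: 0.82203 → 0.89260  (Δp = +0.07056)
p: 0.89260 → 0.91686  (Δp = +0.02426)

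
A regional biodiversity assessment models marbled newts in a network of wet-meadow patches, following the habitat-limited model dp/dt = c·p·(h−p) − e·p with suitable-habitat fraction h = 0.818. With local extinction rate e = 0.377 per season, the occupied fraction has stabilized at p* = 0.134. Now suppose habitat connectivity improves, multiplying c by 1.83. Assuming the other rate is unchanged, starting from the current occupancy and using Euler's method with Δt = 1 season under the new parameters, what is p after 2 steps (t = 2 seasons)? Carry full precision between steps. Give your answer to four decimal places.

Balance c(h−p*) = e gives c = e/(0.818 − 0.13400) = 0.377/0.68400 = 0.55117.
Starting from p₀ = 0.13400; update p ← p + (dp/dt)·Δt with the new parameters.
t = 1: p = 0.13400 + (+0.04193) = 0.17593
t = 2: p = 0.17593 + (+0.04761) = 0.22354

0.2235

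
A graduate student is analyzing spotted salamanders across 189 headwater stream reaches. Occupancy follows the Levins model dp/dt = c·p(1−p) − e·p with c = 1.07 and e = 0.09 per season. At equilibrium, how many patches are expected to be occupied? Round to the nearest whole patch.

173

p* = 1 − e/c = 1 − 0.09/1.07 = 0.9159.
Expected occupied patches = N × p* = 189 × 0.9159 = 173.10 ≈ 173.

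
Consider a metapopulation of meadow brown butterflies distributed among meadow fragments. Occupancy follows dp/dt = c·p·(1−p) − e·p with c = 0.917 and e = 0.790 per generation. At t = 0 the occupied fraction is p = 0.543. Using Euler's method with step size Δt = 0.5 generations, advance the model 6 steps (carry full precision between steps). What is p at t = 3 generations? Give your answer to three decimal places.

Update rule: p ← p + [c·p·(1−p) − e·p]·Δt with Δt = 0.5.
p: 0.54300 → 0.44229  (Δp = -0.10071)
p: 0.44229 → 0.38068  (Δp = -0.06161)
p: 0.38068 → 0.33841  (Δp = -0.04227)
p: 0.33841 → 0.30739  (Δp = -0.03102)
p: 0.30739 → 0.28359  (Δp = -0.02380)
p: 0.28359 → 0.26472  (Δp = -0.01887)

0.265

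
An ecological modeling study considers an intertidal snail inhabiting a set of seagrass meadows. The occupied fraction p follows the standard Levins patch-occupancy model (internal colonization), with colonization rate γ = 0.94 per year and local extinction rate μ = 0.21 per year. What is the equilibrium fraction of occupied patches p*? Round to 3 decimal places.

0.777

Setting dp/dt = 0 and dividing through by p* gives γ·(1−p*) = μ.
So p* = 1 − μ/γ = 1 − 0.21/0.94 = 1 − 0.2234 = 0.7766.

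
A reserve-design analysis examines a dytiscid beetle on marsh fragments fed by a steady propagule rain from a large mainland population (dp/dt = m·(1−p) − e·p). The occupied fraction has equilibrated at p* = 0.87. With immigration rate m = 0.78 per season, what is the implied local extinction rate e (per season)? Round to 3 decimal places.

0.117

At equilibrium m(1−p*) = e·p*, so e = m(1−p*)/p*.
e = 0.78 × 0.1300 / 0.87 = 0.1166.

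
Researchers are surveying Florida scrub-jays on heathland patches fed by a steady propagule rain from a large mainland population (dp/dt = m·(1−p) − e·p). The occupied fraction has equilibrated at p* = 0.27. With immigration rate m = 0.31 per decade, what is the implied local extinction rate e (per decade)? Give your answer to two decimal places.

0.84

At equilibrium m(1−p*) = e·p*, so e = m(1−p*)/p*.
e = 0.31 × 0.7300 / 0.27 = 0.8381.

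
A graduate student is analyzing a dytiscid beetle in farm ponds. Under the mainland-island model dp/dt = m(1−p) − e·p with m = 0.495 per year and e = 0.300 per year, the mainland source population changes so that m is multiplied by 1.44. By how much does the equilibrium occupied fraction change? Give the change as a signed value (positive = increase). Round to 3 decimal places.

Before: p* = 0.495/(0.495+0.300) = 0.6226.
After: m = 0.7128, e = 0.3; p* = 0.7128/1.0128 = 0.7038.
Δp* = 0.7038 − 0.6226 = +0.0811.

0.081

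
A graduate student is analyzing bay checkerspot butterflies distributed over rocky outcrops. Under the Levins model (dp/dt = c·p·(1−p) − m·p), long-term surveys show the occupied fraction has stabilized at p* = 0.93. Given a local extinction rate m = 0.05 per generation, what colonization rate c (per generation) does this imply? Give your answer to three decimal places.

At equilibrium c(1−p*) = m, so c = m/(1−p*).
c = 0.05/(1 − 0.93) = 0.05/0.0700 = 0.7143.

0.714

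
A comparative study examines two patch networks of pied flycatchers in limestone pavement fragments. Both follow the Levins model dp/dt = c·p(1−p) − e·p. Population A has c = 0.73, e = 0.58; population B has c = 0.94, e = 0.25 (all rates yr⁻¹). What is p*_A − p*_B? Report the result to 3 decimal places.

A: p*_A = 1 − 0.58/0.73 = 0.2055.
B: p*_B = 1 − 0.25/0.94 = 0.7340.
p*_A − p*_B = 0.2055 − 0.7340 = -0.5286.

-0.529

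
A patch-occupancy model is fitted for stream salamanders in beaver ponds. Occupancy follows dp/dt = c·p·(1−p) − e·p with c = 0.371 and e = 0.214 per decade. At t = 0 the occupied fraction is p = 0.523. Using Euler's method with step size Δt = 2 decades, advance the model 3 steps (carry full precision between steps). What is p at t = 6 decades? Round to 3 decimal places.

0.449

Update rule: p ← p + [c·p·(1−p) − e·p]·Δt with Δt = 2.
step 1: Δp = -0.03874, p = 0.48426
step 2: Δp = -0.02195, p = 0.46231
step 3: Δp = -0.01342, p = 0.44889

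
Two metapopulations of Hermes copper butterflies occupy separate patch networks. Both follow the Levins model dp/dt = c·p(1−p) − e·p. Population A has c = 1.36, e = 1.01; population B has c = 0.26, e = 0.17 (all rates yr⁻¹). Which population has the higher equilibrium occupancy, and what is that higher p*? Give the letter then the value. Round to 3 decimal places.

A: p*_A = 1 − 1.01/1.36 = 0.2574.
B: p*_B = 1 − 0.17/0.26 = 0.3462.
B is higher at 0.3462.

B, 0.346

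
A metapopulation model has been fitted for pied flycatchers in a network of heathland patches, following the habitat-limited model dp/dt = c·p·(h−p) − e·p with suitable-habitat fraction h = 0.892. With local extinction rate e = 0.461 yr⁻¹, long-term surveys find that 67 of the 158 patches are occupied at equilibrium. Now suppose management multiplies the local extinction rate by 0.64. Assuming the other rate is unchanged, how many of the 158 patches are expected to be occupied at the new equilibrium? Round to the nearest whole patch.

Observed p* = 67/158 = 0.42405.
Balance c(h−p*) = e gives c = e/(0.892 − 0.42405) = 0.461/0.46795 = 0.98515.
New p* = 0.892 − e/c = 0.892 − 0.29504/0.98515 = 0.59251.
Expected occupied = 158 × 0.59251 = 93.62 ≈ 94.

94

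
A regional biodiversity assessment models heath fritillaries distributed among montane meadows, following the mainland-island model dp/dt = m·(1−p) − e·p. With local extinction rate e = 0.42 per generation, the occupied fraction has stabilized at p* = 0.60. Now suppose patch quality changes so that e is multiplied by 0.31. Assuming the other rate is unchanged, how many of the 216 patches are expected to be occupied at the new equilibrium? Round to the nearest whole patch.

179

Balance m(1−p*) = e·p* gives m = e·p*/(1−p*) = 0.42×0.60000/0.40000 = 0.63000.
New p* = m/(m+e) = 0.63000/(0.63000+0.13020) = 0.82873.
Expected occupied = 216 × 0.82873 = 179.01 ≈ 179.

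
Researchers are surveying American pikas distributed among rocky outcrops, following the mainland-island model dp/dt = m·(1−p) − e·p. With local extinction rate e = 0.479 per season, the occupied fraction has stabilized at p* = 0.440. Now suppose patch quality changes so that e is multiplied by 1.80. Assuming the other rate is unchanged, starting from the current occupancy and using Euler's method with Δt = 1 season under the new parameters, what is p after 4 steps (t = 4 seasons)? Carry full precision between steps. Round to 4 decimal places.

0.3043

Balance m(1−p*) = e·p* gives m = e·p*/(1−p*) = 0.479×0.44000/0.56000 = 0.37636.
Starting from p₀ = 0.44000; update p ← p + (dp/dt)·Δt with the new parameters.
t = 1: p = 0.44000 + (-0.16861) = 0.27139
t = 2: p = 0.27139 + (+0.04022) = 0.31161
t = 3: p = 0.31161 + (-0.00960) = 0.30202
t = 4: p = 0.30202 + (+0.00229) = 0.30431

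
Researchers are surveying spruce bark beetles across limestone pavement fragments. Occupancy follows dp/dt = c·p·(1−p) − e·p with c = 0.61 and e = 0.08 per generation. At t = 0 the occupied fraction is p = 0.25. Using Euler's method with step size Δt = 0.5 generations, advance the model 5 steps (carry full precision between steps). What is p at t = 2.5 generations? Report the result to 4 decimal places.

Update rule: p ← p + [c·p·(1−p) − e·p]·Δt with Δt = 0.5.
step 1: Δp = +0.04719, p = 0.29719
step 2: Δp = +0.05182, p = 0.34900
step 3: Δp = +0.05534, p = 0.40434
step 4: Δp = +0.05729, p = 0.46163
step 5: Δp = +0.05734, p = 0.51896

0.5190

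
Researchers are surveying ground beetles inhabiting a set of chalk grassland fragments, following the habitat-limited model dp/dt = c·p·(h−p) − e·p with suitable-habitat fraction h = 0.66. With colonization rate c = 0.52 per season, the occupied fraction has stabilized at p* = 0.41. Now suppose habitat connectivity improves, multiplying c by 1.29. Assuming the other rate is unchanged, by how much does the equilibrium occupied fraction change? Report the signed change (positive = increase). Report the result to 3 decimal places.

0.056

Balance c(h−p*) = e gives e = 0.52×(0.66 − 0.41000) = 0.13000.
New p* = 0.66 − e/c = 0.66 − 0.13000/0.67080 = 0.46620.
Δp* = 0.46620 − 0.41000 = +0.05620.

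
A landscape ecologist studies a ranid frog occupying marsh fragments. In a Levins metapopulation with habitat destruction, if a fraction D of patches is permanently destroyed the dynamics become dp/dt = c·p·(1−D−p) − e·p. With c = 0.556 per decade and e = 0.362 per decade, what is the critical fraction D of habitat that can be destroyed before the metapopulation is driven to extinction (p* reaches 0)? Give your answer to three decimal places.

0.349

The nontrivial equilibrium is p* = (1−D) − e/c; extinction occurs when this hits zero.
So D_crit = 1 − e/c = 1 − 0.362/0.556 = 1 − 0.6511 = 0.3489.
Note this equals the original equilibrium occupancy — the Levins extinction-debt result.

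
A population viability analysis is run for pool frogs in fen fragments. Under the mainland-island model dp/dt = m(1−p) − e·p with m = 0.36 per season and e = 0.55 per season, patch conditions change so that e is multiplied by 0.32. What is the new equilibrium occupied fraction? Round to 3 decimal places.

0.672

Before: p* = 0.36/(0.36+0.55) = 0.3956.
After: m = 0.36, e = 0.176; p* = 0.36/0.5360 = 0.6716.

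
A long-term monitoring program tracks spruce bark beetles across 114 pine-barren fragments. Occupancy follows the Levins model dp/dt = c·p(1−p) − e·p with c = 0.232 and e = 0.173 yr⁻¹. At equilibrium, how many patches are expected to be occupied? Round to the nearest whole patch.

29

p* = 1 − e/c = 1 − 0.173/0.232 = 0.2543.
Expected occupied patches = N × p* = 114 × 0.2543 = 28.99 ≈ 29.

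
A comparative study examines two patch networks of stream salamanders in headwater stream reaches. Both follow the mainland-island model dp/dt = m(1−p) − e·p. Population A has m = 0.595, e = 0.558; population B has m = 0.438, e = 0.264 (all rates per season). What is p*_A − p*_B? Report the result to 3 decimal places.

A: p*_A = m/(m+e) = 0.595/1.1530 = 0.5160.
B: p*_B = 0.438/0.7020 = 0.6239.
p*_A − p*_B = 0.5160 − 0.6239 = -0.1079.

-0.108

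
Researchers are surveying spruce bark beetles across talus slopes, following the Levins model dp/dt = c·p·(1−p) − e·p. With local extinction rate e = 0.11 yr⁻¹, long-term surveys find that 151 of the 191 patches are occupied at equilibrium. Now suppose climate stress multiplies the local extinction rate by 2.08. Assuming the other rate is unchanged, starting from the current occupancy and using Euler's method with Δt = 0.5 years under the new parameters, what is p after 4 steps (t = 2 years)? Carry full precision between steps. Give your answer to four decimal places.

0.6608

Observed p* = 151/191 = 0.79058.
Balance c(1−p*) = e gives c = e/(1 − 0.79058) = 0.11/0.20942 = 0.52525.
Starting from p₀ = 0.79058; update p ← p + (dp/dt)·Δt with the new parameters.
t = 0.5: p = 0.79058 + (-0.04696) = 0.74362
t = 1: p = 0.74362 + (-0.03500) = 0.70862
t = 1.5: p = 0.70862 + (-0.02684) = 0.68178
t = 2: p = 0.68178 + (-0.02102) = 0.66076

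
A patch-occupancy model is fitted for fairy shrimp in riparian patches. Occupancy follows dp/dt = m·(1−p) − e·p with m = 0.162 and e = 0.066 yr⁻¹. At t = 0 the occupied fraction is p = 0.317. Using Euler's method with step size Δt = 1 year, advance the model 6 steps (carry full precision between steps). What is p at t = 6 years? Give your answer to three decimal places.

0.627

Update rule: p ← p + [m·(1−p) − e·p]·Δt with Δt = 1.
t = 1: p = 0.31700 + (+0.08972) = 0.40672
t = 2: p = 0.40672 + (+0.06927) = 0.47599
t = 3: p = 0.47599 + (+0.05347) = 0.52946
t = 4: p = 0.52946 + (+0.04128) = 0.57075
t = 5: p = 0.57075 + (+0.03187) = 0.60262
t = 6: p = 0.60262 + (+0.02460) = 0.62722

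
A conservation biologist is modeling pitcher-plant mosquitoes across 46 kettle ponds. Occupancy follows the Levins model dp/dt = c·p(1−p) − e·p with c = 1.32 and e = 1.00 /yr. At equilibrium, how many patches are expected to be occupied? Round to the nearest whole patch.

p* = 1 − e/c = 1 − 1.00/1.32 = 0.2424.
Expected occupied patches = N × p* = 46 × 0.2424 = 11.15 ≈ 11.

11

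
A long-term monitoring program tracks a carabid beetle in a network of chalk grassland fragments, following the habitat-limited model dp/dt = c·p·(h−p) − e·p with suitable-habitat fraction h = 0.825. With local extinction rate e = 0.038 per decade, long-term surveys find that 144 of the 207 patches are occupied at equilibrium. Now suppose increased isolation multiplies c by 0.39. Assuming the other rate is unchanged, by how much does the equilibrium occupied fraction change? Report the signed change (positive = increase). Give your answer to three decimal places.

Observed p* = 144/207 = 0.69565.
Balance c(h−p*) = e gives c = e/(0.825 − 0.69565) = 0.038/0.12935 = 0.29378.
New p* = 0.825 − e/c = 0.825 − 0.03800/0.11457 = 0.49333.
Δp* = 0.49333 − 0.69565 = -0.20232.

-0.202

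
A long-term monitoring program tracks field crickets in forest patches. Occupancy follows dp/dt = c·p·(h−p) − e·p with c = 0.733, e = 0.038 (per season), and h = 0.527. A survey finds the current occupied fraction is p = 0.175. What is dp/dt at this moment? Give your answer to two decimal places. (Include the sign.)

Colonization term: c·p·(h−p) = 0.733×0.175×0.3520 = 0.04515.
Extinction term: e·p = 0.00665.
dp/dt = 0.04515 − 0.00665 = 0.03850.

0.04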